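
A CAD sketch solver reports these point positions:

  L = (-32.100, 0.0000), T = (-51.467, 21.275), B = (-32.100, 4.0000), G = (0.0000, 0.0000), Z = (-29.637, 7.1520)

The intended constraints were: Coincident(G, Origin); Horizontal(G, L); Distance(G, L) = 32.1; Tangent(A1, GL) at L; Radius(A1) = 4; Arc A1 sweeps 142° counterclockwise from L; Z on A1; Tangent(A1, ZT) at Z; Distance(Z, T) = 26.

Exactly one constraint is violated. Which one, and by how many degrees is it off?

Tangent(A1, ZT) at Z — off by 5.10°.

G = (0.00, 0.00) ✓; G.y = 0.00, L.y = 0.00 ✓; |GL| = 32.10 ✓; ∠(BL, LG) = 90.00° ✓; |BL| = 4.000 ✓; bearing(B→Z) − bearing(B→L) = 142.0° ✓; |BZ| = 4.000 ✓; ∠(BZ, ZT) = 84.90° ✗; |ZT| = 26.00 ✓.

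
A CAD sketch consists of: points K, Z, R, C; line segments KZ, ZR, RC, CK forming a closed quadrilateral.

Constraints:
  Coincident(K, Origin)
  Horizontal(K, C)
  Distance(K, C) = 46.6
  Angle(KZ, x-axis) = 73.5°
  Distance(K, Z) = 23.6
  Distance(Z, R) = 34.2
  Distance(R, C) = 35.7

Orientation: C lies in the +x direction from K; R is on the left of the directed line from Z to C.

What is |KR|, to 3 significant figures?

52.0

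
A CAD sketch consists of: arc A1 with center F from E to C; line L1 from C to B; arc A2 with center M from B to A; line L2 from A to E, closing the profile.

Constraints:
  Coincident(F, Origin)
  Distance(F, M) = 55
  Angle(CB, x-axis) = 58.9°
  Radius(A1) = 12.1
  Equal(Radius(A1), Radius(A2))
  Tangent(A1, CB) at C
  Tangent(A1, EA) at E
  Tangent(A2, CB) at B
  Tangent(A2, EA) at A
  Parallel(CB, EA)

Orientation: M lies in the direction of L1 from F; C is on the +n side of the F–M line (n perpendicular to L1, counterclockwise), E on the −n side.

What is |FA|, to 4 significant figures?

56.32

The slot axis is L1's direction at 58.9°, so u = (cos 58.9°, sin 58.9°) = (0.5165, 0.8563) and n = (−sin 58.9°, cos 58.9°) = (-0.8563, 0.5165). F is at the origin and M lies 55.0 along u from F, so M = 55.0·u = (28.41, 47.09). Tangency of A1 to both parallel lines with radius 12.1 puts C and E at F ± 12.1·n: C = (-10.36, 6.250), E = (10.36, -6.250). Equal radii place B and A the same way about M: B = M + 12.1·n = (18.05, 53.34), A = M − 12.1·n = (38.77, 40.84). Then |FA| = |A − F| = 56.32.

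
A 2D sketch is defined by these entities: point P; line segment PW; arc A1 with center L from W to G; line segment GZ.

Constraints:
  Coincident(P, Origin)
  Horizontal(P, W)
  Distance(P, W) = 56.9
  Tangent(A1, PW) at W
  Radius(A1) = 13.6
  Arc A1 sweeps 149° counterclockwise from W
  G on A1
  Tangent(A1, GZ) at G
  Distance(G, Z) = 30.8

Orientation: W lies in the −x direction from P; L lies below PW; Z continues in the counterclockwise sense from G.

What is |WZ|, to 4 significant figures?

45.47

On A1, W sits at bearing 90° from L; a 149° counterclockwise sweep puts G at bearing 239°, so G = L + 13.6·(cos 239°, sin 239°) = (-63.90, -25.26). Tangency of A1 to GZ means the radius LG is perpendicular to GZ, so GZ runs along (−sin 239°, cos 239°); with |GZ| = 30.8, Z = (-37.50, -41.12). Then |WZ| = |Z − W| = 45.47.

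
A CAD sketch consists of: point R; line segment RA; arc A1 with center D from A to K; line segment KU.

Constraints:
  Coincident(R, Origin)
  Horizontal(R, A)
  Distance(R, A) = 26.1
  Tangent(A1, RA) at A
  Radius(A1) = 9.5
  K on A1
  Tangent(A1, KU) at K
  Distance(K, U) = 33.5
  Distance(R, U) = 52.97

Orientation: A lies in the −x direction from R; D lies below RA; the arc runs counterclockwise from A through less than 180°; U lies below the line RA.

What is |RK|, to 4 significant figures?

37.18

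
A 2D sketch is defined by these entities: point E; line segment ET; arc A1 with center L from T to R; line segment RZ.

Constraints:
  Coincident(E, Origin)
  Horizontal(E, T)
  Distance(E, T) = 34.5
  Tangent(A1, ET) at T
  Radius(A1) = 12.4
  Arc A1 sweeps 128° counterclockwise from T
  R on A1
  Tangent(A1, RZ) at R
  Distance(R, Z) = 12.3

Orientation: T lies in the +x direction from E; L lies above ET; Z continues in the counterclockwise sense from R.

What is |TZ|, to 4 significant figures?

29.81

E is at the origin; E and T share the same y with |ET| = 34.5 and T on the +x side, so T = (34.50, 0.000). The tangent condition forces LT to be normal to ET, so L = T + (0, 12.4) = (34.50, 12.40). On A1, T sits at bearing -90° from L; a 128° counterclockwise sweep puts R at bearing 38°, so R = L + 12.4·(cos 38°, sin 38°) = (44.27, 20.03). The tangent condition forces LR to be normal to RZ, so RZ runs along (−sin 38°, cos 38°); with |RZ| = 12.3, Z = (36.70, 29.73). Then |TZ| = |Z − T| = 29.81.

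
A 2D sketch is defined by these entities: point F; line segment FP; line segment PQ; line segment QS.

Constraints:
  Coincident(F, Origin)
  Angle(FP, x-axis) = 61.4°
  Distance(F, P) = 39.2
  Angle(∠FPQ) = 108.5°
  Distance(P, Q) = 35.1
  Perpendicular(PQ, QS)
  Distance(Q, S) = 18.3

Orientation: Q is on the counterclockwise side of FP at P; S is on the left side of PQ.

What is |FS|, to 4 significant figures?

51.15

∠FPQ = 108.5°, so PQ runs at 61.4° + (180° − 108.5°) = 132.9° from the x-axis; with |PQ| = 35.1, Q = P + 35.1·(cos 132.9°, sin 132.9°) = (-5.129, 60.13). The perpendicularity gives QS at right angles to PQ; with |QS| = 18.3 on the left of PQ, S = Q + 18.3·(-0.7325, -0.6807) = (-18.53, 47.67). Then |FS| = |S − F| = 51.15.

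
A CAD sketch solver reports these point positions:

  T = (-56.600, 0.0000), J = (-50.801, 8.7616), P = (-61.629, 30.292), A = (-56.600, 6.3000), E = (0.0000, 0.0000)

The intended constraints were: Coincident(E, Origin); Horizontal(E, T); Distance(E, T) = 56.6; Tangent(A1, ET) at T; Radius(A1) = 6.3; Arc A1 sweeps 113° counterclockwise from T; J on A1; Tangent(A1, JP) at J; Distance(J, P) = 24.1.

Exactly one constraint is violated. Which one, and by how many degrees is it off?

Tangent(A1, JP) at J — off by 3.70°.

E = (0.00, 0.00) ✓; E.y = 0.00, T.y = 0.00 ✓; |ET| = 56.60 ✓; ∠(AT, TE) = 90.00° ✓; |AT| = 6.300 ✓; bearing(A→J) − bearing(A→T) = 113.0° ✓; |AJ| = 6.300 ✓; ∠(AJ, JP) = 86.30° ✗; |JP| = 24.10 ✓.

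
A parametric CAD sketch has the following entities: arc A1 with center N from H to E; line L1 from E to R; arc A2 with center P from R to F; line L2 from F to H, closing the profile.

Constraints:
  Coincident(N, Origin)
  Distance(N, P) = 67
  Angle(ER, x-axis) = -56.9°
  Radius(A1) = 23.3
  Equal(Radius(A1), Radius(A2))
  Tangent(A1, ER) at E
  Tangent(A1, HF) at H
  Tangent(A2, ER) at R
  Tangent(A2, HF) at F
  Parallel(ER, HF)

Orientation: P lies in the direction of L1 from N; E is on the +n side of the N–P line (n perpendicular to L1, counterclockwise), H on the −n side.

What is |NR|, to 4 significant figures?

70.94

The slot axis is L1's direction at -56.9°, so u = (cos -56.9°, sin -56.9°) = (0.5461, -0.8377) and n = (−sin -56.9°, cos -56.9°) = (0.8377, 0.5461). N is at the origin and P lies 67.0 along u from N, so P = 67.0·u = (36.59, -56.13). Tangency of A1 to both parallel lines with radius 23.3 puts E and H at N ± 23.3·n: E = (19.52, 12.72), H = (-19.52, -12.72). Equal radii place R and F the same way about P: R = P + 23.3·n = (56.11, -43.40), F = P − 23.3·n = (17.07, -68.85). Then |NR| = |R − N| = 70.94.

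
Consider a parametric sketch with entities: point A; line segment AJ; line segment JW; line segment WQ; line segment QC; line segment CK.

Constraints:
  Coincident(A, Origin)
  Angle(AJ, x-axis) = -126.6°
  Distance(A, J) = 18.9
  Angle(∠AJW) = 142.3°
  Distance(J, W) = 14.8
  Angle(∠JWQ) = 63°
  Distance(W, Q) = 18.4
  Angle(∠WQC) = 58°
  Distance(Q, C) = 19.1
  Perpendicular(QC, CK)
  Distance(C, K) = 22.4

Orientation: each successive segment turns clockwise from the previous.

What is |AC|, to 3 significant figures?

16.3

A is at the origin; AJ runs at -126.6° with length 18.9, so J = (-11.3, -15.2). ∠AJW = 142.3° gives JW at -164° from the x-axis; with |JW| = 14.8, W = (-25.5, -19.2). ∠JWQ = 63.0° gives WQ at 78.7° from the x-axis; with |WQ| = 18.4, Q = (-21.9, -1.13). ∠WQC = 58.0° gives QC at -43.3° from the x-axis; with |QC| = 19.1, C = (-8.01, -14.2). Then |AC| = |C − A| = 16.3.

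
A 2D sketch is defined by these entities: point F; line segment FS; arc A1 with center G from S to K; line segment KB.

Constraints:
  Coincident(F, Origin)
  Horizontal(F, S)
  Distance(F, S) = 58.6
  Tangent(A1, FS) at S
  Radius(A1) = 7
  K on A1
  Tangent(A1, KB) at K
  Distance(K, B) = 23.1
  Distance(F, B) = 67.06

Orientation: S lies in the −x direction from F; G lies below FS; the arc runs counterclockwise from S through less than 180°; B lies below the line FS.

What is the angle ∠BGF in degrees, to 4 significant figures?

98.71°

Checks: |GK| = 7.000 ✓; ∠(GK, KB) = 90.00° ✓; |KB| = 23.10 ✓; |FB| = 67.06 ✓.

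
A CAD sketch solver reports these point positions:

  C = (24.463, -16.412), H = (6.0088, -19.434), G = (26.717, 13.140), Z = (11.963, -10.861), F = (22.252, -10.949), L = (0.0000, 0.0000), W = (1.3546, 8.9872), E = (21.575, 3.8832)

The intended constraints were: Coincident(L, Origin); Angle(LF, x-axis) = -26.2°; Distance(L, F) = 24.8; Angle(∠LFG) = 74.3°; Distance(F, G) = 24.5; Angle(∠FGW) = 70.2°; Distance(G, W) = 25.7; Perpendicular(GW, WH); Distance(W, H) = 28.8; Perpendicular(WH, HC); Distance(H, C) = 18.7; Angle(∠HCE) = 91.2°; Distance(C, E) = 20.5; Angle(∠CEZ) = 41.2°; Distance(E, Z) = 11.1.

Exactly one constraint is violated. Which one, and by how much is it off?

Distance(E, Z) = 11.1 — off by 6.50.

L = (0.00, 0.00) ✓; LF at -26.20° ✓; |LF| = 24.80 ✓; ∠LFG = 74.30° ✓; |FG| = 24.50 ✓; ∠FGW = 70.20° ✓; |GW| = 25.70 ✓; ∠(GW, WH) = 90.00° ✓; |WH| = 28.80 ✓; ∠(WH, HC) = 90.00° ✓; |HC| = 18.70 ✓; ∠HCE = 91.20° ✓; |CE| = 20.50 ✓; ∠CEZ = 41.20° ✓; |EZ| = 17.60 ✗.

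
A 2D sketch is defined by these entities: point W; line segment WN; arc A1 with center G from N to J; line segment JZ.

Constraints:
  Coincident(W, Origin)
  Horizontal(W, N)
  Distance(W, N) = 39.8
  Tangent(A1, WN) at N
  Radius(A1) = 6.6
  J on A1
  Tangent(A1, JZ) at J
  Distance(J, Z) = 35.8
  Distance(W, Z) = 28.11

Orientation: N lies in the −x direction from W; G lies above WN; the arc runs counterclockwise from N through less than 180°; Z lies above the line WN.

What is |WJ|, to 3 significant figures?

35.3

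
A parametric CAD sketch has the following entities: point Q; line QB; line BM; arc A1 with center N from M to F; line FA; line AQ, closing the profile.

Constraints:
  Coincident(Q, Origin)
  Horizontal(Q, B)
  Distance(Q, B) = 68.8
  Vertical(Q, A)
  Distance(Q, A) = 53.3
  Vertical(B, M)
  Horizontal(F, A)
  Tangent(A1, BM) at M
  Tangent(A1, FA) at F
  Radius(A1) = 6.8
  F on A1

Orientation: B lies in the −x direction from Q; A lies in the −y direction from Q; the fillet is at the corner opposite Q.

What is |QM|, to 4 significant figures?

83.04

Q is at the origin; Q and B share the same y with |QB| = 68.8 and B on the −x side, so B = (-68.80, 0.000). Q and A share the same x with |QA| = 53.3 and A on the −y side, so A = (0.000, -53.30). The virtual corner opposite Q is at (-68.80, -53.30). The tangent condition forces NM to be normal to BM and A1 meets FA tangentially, so NF is at right angles to FA, with radius 6.8, so the center N sits 6.8 in from both sides at N = (-62.00, -46.50). That places the tangent points at M = (-68.80, -46.50) on BM and F = (-62.00, -53.30) on FA. Then |QM| = |M − Q| = 83.04.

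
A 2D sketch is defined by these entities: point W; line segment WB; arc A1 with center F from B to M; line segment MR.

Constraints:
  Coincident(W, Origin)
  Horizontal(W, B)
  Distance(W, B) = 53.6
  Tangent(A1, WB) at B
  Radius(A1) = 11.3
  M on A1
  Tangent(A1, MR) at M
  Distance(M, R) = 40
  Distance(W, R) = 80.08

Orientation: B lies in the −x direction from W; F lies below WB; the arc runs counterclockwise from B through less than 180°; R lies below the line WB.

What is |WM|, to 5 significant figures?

66.028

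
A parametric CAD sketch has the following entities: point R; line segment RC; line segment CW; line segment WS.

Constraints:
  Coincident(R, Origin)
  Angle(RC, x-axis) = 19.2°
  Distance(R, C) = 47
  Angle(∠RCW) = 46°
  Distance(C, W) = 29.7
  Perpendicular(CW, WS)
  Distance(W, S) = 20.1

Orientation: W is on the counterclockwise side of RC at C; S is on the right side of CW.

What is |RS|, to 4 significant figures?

53.99

R is at the origin; RC runs at 19.2° with length 47.0, so C = 47.0·(cos 19.2°, sin 19.2°) = (44.39, 15.46). ∠RCW = 46.0°, so CW runs at 19.2° + (180° − 46.0°) = 153.2° from the x-axis; with |CW| = 29.7, W = C + 29.7·(cos 153.2°, sin 153.2°) = (17.88, 28.85). The perpendicularity gives WS at right angles to CW; with |WS| = 20.1 on the right of CW, S = W + 20.1·(0.4509, 0.8926) = (26.94, 46.79). Then |RS| = |S − R| = 53.99.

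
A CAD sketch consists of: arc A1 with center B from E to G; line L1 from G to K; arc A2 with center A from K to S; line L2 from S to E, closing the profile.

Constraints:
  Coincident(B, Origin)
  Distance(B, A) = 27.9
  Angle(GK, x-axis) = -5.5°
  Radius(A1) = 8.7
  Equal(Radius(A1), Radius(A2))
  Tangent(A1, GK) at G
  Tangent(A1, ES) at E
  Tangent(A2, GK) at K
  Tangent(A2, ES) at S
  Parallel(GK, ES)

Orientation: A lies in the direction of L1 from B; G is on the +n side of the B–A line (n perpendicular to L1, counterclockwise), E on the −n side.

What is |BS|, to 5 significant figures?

29.225

The slot axis is L1's direction at -5.5°, so u = (cos -5.5°, sin -5.5°) = (0.99540, -0.095846) and n = (−sin -5.5°, cos -5.5°) = (0.095846, 0.99540). B is at the origin and A lies 27.9 along u from B, so A = 27.9·u = (27.772, -2.6741). Tangency of A1 to both parallel lines with radius 8.7 puts G and E at B ± 8.7·n: G = (0.83386, 8.6599), E = (-0.83386, -8.6599). Equal radii place K and S the same way about A: K = A + 8.7·n = (28.605, 5.9859), S = A − 8.7·n = (26.938, -11.334). Then |BS| = |S − B| = 29.225.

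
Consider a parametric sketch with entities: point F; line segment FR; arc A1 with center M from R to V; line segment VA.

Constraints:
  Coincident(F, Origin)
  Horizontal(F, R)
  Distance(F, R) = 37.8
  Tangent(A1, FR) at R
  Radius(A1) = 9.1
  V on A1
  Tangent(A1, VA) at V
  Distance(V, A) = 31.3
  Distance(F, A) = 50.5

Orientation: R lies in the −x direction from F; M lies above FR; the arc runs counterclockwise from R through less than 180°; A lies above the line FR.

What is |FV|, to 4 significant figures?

30.22

Checks: ∠(MR, RF) = 90.00° ✓; |MR| = 9.100 ✓; |MV| = 9.100 ✓; ∠(MV, VA) = 90.00° ✓; |VA| = 31.30 ✓; |FA| = 50.50 ✓.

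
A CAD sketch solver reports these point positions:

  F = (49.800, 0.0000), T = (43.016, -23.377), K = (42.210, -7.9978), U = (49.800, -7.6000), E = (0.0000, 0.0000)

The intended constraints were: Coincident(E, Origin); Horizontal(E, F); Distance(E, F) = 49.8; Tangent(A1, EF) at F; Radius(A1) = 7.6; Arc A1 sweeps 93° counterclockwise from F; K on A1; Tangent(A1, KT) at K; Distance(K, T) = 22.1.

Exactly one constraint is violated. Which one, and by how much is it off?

Distance(K, T) = 22.1 — off by 6.70.

E = (0.00, 0.00) ✓; E.y = 0.00, F.y = 0.00 ✓; |EF| = 49.80 ✓; ∠(UF, FE) = 90.00° ✓; |UF| = 7.600 ✓; bearing(U→K) − bearing(U→F) = 93.00° ✓; |UK| = 7.600 ✓; ∠(UK, KT) = 90.00° ✓; |KT| = 15.40 ✗.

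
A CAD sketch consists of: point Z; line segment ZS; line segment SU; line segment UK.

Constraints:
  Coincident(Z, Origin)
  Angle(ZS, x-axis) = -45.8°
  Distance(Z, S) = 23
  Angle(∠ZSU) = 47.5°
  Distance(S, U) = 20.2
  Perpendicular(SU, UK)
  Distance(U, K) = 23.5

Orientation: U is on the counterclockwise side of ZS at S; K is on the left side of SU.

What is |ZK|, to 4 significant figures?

8.033

∠ZSU = 47.5°, so SU runs at -45.8° + (180° − 47.5°) = 86.70° from the x-axis; with |SU| = 20.2, U = S + 20.2·(cos 86.70°, sin 86.70°) = (17.20, 3.678). SU ⟂ UK; with |UK| = 23.5 on the left of SU, K = U + 23.5·(-0.9983, 0.05756) = (-6.263, 5.030). Then |ZK| = |K − Z| = 8.033.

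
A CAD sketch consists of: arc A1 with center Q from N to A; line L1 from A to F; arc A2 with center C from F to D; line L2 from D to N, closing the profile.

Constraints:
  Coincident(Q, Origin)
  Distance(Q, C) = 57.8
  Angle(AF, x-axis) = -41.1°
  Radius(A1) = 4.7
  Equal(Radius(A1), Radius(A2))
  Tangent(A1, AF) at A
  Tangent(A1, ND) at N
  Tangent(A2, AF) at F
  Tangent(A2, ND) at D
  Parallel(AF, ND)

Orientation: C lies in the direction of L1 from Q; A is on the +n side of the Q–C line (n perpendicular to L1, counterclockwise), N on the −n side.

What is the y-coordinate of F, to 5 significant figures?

-34.455

Tangency of A1 to both parallel lines with radius 4.7 puts A and N at Q ± 4.7·n: A = (3.0897, 3.5417), N = (-3.0897, -3.5417). Equal radii place F and D the same way about C: F = C + 4.7·n = (46.646, -34.455), D = C − 4.7·n = (40.466, -41.538). So F.y = -34.455.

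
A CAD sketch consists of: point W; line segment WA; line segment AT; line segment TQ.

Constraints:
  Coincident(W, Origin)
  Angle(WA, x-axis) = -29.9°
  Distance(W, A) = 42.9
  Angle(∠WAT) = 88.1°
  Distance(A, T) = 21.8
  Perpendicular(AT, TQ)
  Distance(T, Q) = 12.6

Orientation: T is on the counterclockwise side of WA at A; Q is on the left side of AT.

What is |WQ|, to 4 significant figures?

36.50

W is at the origin; WA runs at -29.9° with length 42.9, so A = 42.9·(cos -29.9°, sin -29.9°) = (37.19, -21.39). ∠WAT = 88.1°, so AT runs at -29.9° + (180° − 88.1°) = 62.00° from the x-axis; with |AT| = 21.8, T = A + 21.8·(cos 62.00°, sin 62.00°) = (47.42, -2.137). AT ⟂ TQ; with |TQ| = 12.6 on the left of AT, Q = T + 12.6·(-0.8829, 0.4695) = (36.30, 3.778). Then |WQ| = |Q − W| = 36.50.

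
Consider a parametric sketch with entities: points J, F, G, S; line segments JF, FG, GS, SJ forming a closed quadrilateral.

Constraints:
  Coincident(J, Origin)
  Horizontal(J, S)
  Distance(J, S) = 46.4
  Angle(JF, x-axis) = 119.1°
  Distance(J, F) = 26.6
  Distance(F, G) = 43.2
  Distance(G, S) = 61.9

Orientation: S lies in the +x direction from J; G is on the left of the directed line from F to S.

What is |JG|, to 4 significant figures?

57.02

Checks: |FG| = 43.20 ✓; |GS| = 61.90 ✓.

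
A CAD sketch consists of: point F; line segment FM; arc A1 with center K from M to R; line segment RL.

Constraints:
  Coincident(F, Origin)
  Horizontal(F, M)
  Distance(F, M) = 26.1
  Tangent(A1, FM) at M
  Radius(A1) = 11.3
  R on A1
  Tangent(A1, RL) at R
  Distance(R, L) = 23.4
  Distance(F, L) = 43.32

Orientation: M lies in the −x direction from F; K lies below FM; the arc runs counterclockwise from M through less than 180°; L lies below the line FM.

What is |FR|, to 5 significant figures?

39.609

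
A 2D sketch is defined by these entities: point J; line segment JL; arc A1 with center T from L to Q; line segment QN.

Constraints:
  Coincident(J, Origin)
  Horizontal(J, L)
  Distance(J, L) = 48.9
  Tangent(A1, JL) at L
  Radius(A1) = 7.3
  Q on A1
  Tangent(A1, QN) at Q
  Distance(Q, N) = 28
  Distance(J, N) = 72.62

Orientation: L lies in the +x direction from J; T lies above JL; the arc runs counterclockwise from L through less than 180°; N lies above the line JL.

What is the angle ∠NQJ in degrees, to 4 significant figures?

115.8°

Checks: |TQ| = 7.300 ✓; ∠(TQ, QN) = 90.00° ✓; |QN| = 28.00 ✓; |JN| = 72.62 ✓.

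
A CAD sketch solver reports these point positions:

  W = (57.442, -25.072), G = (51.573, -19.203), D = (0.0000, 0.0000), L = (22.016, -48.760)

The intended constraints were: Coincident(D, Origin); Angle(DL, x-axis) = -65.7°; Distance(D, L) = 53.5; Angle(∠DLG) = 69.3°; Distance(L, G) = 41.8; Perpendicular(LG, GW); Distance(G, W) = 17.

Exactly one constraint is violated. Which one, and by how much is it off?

Distance(G, W) = 17 — off by 8.70.

D = (0.00, 0.00) ✓; DL at -65.70° ✓; |DL| = 53.50 ✓; ∠DLG = 69.30° ✓; |LG| = 41.80 ✓; ∠(LG, GW) = 90.00° ✓; |GW| = 8.300 ✗.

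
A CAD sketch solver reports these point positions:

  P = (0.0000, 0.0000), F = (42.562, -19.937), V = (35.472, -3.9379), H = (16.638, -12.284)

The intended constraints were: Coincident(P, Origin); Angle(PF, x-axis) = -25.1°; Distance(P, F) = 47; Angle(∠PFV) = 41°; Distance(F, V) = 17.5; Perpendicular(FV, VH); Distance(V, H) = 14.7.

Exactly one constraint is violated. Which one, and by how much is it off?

Distance(V, H) = 14.7 — off by 5.90.

P = (0.00, 0.00) ✓; PF at -25.10° ✓; |PF| = 47.00 ✓; ∠PFV = 41.00° ✓; |FV| = 17.50 ✓; ∠(FV, VH) = 90.00° ✓; |VH| = 20.60 ✗.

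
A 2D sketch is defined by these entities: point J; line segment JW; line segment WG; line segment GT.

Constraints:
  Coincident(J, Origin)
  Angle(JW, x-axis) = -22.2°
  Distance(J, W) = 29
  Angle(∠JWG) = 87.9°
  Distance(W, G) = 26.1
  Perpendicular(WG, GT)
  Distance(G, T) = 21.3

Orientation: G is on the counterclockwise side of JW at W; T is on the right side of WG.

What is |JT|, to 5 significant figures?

56.169

J is at the origin; JW runs at -22.2° with length 29.0, so W = 29.0·(cos -22.2°, sin -22.2°) = (26.850, -10.957). ∠JWG = 87.9°, so WG runs at -22.2° + (180° − 87.9°) = 69.900° from the x-axis; with |WG| = 26.1, G = W + 26.1·(cos 69.900°, sin 69.900°) = (35.820, 13.553). WG ⟂ GT; with |GT| = 21.3 on the right of WG, T = G + 21.3·(0.93909, -0.34366) = (55.822, 6.2330). Then |JT| = |T − J| = 56.169.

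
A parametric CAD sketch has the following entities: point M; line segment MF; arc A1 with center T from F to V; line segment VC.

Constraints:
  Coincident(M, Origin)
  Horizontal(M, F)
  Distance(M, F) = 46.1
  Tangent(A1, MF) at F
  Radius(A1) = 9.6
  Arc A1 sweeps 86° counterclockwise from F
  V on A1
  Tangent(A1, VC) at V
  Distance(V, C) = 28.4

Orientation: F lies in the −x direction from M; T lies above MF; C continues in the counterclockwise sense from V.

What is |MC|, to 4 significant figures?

50.81

M is at the origin; M and F share the same y with |MF| = 46.1 and F on the −x side, so F = (-46.10, 0.000). A1 meets MF tangentially, so TF is at right angles to MF, so T = F + (0, 9.6) = (-46.10, 9.600). On A1, F sits at bearing -90° from T; an 86° counterclockwise sweep puts V at bearing -4°, so V = T + 9.6·(cos -4°, sin -4°) = (-36.52, 8.930). Tangency of A1 to VC means the radius TV is perpendicular to VC, so VC runs along (−sin -4°, cos -4°); with |VC| = 28.4, C = (-34.54, 37.26). Then |MC| = |C − M| = 50.81.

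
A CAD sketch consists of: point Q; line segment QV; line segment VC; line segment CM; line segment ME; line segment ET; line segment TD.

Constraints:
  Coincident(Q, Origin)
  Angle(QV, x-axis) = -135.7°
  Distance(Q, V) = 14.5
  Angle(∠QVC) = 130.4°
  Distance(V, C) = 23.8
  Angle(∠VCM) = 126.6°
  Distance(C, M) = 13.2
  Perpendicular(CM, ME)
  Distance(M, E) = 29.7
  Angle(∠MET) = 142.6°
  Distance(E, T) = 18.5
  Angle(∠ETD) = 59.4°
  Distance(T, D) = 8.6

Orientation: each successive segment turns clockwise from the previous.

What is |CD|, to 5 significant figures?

36.445

∠MET = 142.6° gives ET at -6.1000° from the x-axis; with |ET| = 18.5, T = (2.8392, 16.814). ∠ETD = 59.4° gives TD at -126.70° from the x-axis; with |TD| = 8.6, D = (-2.3003, 9.9188). Then |CD| = |D − C| = 36.445.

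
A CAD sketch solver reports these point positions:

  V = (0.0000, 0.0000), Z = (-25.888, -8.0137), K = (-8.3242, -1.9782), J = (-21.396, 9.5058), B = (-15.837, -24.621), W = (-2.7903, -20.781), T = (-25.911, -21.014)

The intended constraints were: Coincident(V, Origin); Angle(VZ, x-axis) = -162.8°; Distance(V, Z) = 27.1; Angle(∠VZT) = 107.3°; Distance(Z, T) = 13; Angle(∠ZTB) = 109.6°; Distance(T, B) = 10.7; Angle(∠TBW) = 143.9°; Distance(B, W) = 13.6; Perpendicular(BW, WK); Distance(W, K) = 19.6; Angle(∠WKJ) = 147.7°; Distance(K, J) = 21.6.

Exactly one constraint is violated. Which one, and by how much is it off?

Distance(K, J) = 21.6 — off by 4.20.

V = (0.00, 0.00) ✓; VZ at -162.8° ✓; |VZ| = 27.10 ✓; ∠VZT = 107.3° ✓; |ZT| = 13.00 ✓; ∠ZTB = 109.6° ✓; |TB| = 10.70 ✓; ∠TBW = 143.9° ✓; |BW| = 13.60 ✓; ∠(BW, WK) = 90.00° ✓; |WK| = 19.60 ✓; ∠WKJ = 147.7° ✓; |KJ| = 17.40 ✗.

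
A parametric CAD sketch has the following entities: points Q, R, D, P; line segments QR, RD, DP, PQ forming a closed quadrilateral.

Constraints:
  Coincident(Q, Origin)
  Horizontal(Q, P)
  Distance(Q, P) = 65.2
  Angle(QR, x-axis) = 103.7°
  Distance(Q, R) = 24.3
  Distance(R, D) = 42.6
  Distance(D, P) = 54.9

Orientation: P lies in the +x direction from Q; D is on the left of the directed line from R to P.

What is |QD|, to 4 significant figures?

54.01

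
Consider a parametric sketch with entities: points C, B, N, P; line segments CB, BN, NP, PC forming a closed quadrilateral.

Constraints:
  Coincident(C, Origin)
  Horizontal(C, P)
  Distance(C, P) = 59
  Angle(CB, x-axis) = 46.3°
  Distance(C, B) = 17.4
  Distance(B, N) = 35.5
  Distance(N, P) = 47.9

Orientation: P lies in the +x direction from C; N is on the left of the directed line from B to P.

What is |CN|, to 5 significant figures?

52.835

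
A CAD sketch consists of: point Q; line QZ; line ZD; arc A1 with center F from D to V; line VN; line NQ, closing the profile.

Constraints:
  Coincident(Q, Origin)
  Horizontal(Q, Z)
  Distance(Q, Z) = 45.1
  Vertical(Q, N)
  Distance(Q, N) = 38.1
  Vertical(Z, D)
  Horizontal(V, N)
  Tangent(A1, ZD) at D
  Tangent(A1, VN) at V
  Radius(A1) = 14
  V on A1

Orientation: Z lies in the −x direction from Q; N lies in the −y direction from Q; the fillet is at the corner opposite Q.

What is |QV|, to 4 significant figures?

49.18

Q is at the origin; QZ is horizontal with |QZ| = 45.1 and Z on the −x side, so Z = (-45.10, 0.000). Q and N share the same x with |QN| = 38.1 and N on the −y side, so N = (0.000, -38.10). The virtual corner opposite Q is at (-45.10, -38.10). Tangency of A1 to ZD means the radius FD is perpendicular to ZD and the tangent condition forces FV to be normal to VN, with radius 14.0, so the center F sits 14.0 in from both sides at F = (-31.10, -24.10). That places the tangent points at D = (-45.10, -24.10) on ZD and V = (-31.10, -38.10) on VN. Then |QV| = |V − Q| = 49.18.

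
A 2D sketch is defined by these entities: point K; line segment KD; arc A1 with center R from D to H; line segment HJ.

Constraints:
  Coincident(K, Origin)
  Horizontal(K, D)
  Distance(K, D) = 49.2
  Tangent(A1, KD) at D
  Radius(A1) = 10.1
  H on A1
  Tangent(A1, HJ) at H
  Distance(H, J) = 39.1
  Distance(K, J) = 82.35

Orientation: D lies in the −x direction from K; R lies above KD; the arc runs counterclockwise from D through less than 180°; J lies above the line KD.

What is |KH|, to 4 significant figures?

45.17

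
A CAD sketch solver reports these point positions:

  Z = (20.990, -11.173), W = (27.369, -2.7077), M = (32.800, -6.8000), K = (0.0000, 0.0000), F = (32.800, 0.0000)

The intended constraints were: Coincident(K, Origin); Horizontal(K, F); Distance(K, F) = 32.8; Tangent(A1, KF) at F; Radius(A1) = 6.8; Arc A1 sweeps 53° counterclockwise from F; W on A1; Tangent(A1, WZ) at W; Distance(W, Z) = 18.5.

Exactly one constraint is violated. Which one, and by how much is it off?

Distance(W, Z) = 18.5 — off by 7.90.

K = (0.00, 0.00) ✓; K.y = 0.00, F.y = 0.00 ✓; |KF| = 32.80 ✓; ∠(MF, FK) = 90.00° ✓; |MF| = 6.800 ✓; bearing(M→W) − bearing(M→F) = 53.00° ✓; |MW| = 6.800 ✓; ∠(MW, WZ) = 90.00° ✓; |WZ| = 10.60 ✗.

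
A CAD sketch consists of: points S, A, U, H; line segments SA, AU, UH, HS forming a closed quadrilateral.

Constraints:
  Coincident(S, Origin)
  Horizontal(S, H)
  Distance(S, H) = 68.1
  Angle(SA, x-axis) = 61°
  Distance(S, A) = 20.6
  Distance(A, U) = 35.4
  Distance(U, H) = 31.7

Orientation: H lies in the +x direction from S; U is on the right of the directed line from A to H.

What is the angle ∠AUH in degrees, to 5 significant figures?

130.03°

S is at the origin; SH is horizontal with |SH| = 68.1 and H in +x, so H = (68.1, 0). SA runs at 61.0° with |SA| = 20.6, so A = (9.9871, 18.017). U is determined by |AU| = 35.4 and |UH| = 31.7 together: it lies at the intersection of circle(A, 35.4) and circle(H, 31.7). With |AH| = 60.842, the foot of the radical line on AH is 32.461 from A and the perpendicular offset is √(35.4² − 32.461²) = 14.122. Taking the right-of-AH solution: U = (36.810, -5.0842).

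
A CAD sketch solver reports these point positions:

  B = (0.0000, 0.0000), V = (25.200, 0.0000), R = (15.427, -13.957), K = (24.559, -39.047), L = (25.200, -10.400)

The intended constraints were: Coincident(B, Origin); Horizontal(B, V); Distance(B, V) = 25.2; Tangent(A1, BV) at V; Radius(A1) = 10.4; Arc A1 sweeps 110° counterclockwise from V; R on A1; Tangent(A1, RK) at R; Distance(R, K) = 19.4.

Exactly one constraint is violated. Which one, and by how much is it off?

Distance(R, K) = 19.4 — off by 7.30.

B = (0.00, 0.00) ✓; B.y = 0.00, V.y = 0.00 ✓; |BV| = 25.20 ✓; ∠(LV, VB) = 90.00° ✓; |LV| = 10.40 ✓; bearing(L→R) − bearing(L→V) = 110.0° ✓; |LR| = 10.40 ✓; ∠(LR, RK) = 90.00° ✓; |RK| = 26.70 ✗.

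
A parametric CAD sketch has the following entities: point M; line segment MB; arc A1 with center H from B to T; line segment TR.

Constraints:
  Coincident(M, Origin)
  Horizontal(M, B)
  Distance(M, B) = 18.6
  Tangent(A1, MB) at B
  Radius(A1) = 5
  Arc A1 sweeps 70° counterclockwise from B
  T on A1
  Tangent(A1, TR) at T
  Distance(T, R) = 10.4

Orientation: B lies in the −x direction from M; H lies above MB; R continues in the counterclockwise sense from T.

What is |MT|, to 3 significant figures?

14.3

M is at the origin; MB is horizontal with |MB| = 18.6 and B on the −x side, so B = (-18.6, 0.00). Since A1 is tangent to MB there, HB ⟂ MB, so H = B + (0, 5) = (-18.6, 5.00). On A1, B sits at bearing -90° from H; a 70° counterclockwise sweep puts T at bearing -20°, so T = H + 5.0·(cos -20°, sin -20°) = (-13.9, 3.29). Then |MT| = |T − M| = 14.3.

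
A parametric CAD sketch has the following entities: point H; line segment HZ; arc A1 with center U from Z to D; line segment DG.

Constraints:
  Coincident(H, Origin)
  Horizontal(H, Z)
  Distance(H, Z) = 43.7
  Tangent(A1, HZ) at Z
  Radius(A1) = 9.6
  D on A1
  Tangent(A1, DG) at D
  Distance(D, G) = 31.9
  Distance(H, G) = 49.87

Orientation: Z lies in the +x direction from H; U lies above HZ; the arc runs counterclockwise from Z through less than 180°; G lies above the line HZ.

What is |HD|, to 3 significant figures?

53.4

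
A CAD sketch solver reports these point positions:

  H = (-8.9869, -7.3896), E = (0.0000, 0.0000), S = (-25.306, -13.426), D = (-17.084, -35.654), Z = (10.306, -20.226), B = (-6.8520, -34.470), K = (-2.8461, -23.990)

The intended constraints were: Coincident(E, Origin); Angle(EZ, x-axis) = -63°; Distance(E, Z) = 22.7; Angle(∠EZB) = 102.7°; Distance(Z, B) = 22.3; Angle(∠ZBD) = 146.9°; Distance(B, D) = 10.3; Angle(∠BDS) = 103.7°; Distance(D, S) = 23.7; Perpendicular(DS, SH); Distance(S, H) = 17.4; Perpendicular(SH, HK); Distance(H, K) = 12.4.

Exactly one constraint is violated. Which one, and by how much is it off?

Distance(H, K) = 12.4 — off by 5.30.

E = (0.00, 0.00) ✓; EZ at -63.00° ✓; |EZ| = 22.70 ✓; ∠EZB = 102.7° ✓; |ZB| = 22.30 ✓; ∠ZBD = 146.9° ✓; |BD| = 10.30 ✓; ∠BDS = 103.7° ✓; |DS| = 23.70 ✓; ∠(DS, SH) = 90.00° ✓; |SH| = 17.40 ✓; ∠(SH, HK) = 90.00° ✓; |HK| = 17.70 ✗.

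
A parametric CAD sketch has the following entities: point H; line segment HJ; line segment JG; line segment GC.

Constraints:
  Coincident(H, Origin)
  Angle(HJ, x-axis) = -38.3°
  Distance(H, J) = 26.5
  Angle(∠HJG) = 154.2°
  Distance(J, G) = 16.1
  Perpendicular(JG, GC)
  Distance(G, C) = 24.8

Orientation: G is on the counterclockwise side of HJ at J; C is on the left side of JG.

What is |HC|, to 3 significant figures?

42.1

H is at the origin; HJ runs at -38.3° with length 26.5, so J = 26.5·(cos -38.3°, sin -38.3°) = (20.8, -16.4). ∠HJG = 154.2°, so JG runs at -38.3° + (180° − 154.2°) = -12.5° from the x-axis; with |JG| = 16.1, G = J + 16.1·(cos -12.5°, sin -12.5°) = (36.5, -19.9). JG ⟂ GC; with |GC| = 24.8 on the left of JG, C = G + 24.8·(0.216, 0.976) = (41.9, 4.30). Then |HC| = |C − H| = 42.1.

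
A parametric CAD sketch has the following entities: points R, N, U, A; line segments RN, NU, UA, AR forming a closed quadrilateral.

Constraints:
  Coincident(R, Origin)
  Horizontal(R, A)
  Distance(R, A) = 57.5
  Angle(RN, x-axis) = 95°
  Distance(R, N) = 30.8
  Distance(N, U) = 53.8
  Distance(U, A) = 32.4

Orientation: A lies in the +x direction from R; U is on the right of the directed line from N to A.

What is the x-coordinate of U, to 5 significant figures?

28.038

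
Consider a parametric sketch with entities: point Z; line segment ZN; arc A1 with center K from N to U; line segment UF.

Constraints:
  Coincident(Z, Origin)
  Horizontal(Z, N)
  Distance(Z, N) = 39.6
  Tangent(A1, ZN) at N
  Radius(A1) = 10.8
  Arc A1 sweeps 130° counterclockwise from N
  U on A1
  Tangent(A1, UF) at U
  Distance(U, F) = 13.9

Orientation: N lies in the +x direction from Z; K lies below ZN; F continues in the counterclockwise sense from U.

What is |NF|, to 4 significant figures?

28.40

Z is at the origin; Z and N share the same y with |ZN| = 39.6 and N on the +x side, so N = (39.60, 0.000). Since A1 is tangent to ZN there, KN ⟂ ZN, so K = N + (0, -10.8) = (39.60, -10.80). On A1, N sits at bearing 90° from K; a 130° counterclockwise sweep puts U at bearing 220°, so U = K + 10.8·(cos 220°, sin 220°) = (31.33, -17.74). Tangency of A1 to UF means the radius KU is perpendicular to UF, so UF runs along (−sin 220°, cos 220°); with |UF| = 13.9, F = (40.26, -28.39). Then |NF| = |F − N| = 28.40.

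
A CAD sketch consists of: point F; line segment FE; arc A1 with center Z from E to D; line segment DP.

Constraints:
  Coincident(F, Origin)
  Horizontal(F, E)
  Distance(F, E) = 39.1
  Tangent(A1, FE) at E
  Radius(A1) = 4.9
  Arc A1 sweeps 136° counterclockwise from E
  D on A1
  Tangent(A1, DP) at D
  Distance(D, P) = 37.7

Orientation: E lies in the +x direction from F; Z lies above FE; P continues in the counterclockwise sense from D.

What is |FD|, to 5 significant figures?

43.331

F is at the origin; FE is horizontal with |FE| = 39.1 and E on the +x side, so E = (39.100, 0.0000). Since A1 is tangent to FE there, ZE ⟂ FE, so Z = E + (0, 4.9) = (39.100, 4.9000). On A1, E sits at bearing -90° from Z; a 136° counterclockwise sweep puts D at bearing 46°, so D = Z + 4.9·(cos 46°, sin 46°) = (42.504, 8.4248). Then |FD| = |D − F| = 43.331.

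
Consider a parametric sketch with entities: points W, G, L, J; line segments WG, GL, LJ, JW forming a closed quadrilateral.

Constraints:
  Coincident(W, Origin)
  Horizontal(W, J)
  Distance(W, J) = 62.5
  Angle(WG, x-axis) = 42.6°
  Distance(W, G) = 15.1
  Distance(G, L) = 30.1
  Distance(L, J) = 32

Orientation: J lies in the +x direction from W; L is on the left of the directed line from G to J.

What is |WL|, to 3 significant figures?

44.6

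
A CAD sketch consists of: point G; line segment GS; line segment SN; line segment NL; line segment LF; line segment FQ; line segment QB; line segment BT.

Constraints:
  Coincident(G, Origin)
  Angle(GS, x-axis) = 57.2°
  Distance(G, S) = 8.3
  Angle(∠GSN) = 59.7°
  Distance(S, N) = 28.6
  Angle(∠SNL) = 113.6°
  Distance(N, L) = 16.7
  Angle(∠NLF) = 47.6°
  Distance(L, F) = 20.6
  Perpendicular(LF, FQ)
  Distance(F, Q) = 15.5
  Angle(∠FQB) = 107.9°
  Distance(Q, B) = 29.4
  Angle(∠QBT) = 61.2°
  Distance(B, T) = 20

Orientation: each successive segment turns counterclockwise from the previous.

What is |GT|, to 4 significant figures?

36.38

G is at the origin; GS runs at 57.2° with length 8.3, so S = (4.496, 6.977). ∠GSN = 59.7° gives SN at 177.5° from the x-axis; with |SN| = 28.6, N = (-24.08, 8.224). ∠SNL = 113.6° gives NL at -116.1° from the x-axis; with |NL| = 16.7, L = (-31.42, -6.773). ∠NLF = 47.6° gives LF at 16.30° from the x-axis; with |LF| = 20.6, F = (-11.65, -0.9911). The perpendicularity gives FQ at right angles to LF, so FQ runs at 106.3°; with |FQ| = 15.5, Q = (-16.00, 13.89). ∠FQB = 107.9° gives QB at 178.4° from the x-axis; with |QB| = 29.4, B = (-45.39, 14.71). ∠QBT = 61.2° gives BT at -62.80° from the x-axis; with |BT| = 20.0, T = (-36.25, -3.082). Then |GT| = |T − G| = 36.38.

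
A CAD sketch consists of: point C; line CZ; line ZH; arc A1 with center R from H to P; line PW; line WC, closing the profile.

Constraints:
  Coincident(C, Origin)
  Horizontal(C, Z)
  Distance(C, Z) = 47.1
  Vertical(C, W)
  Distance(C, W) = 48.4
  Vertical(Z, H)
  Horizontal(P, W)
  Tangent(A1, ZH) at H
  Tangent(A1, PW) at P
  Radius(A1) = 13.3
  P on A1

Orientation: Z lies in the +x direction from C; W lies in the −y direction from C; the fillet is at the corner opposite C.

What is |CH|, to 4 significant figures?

58.74

The virtual corner opposite C is at (47.10, -48.40). A1 meets ZH tangentially, so RH is at right angles to ZH and tangency of A1 to PW means the radius RP is perpendicular to PW, with radius 13.3, so the center R sits 13.3 in from both sides at R = (33.80, -35.10). That places the tangent points at H = (47.10, -35.10) on ZH and P = (33.80, -48.40) on PW. Then |CH| = |H − C| = 58.74.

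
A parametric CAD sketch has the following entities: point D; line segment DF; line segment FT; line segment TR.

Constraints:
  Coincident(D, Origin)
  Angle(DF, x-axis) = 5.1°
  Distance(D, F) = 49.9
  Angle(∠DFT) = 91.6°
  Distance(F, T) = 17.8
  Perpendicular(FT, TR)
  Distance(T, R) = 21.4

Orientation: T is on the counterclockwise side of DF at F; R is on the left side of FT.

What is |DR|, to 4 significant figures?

34.34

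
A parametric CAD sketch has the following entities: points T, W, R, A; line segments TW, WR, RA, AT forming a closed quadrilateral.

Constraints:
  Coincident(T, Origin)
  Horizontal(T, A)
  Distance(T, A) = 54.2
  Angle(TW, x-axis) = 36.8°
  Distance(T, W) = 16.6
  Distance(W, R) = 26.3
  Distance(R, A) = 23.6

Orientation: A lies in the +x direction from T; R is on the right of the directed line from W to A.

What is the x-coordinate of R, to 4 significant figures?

32.14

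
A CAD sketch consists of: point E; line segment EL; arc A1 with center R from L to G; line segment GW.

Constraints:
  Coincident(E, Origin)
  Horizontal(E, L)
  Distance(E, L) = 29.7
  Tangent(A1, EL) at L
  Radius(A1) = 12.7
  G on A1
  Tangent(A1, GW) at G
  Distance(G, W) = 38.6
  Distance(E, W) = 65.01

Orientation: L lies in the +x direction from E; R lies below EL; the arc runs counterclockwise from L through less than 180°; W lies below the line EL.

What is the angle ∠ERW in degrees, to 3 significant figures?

126°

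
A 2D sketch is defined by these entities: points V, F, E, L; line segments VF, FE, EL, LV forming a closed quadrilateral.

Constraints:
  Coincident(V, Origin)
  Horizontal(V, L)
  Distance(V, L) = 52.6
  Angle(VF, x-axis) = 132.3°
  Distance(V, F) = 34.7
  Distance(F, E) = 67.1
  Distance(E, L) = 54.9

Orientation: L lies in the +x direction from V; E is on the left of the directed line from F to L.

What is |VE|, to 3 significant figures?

65.1

V is at the origin; VL is horizontal with |VL| = 52.6 and L in +x, so L = (52.6, 0). VF runs at 132.3° with |VF| = 34.7, so F = (-23.4, 25.7). E is determined by |FE| = 67.1 and |EL| = 54.9 together: it lies at the intersection of circle(F, 67.1) and circle(L, 54.9). With |FL| = 80.2, the foot of the radical line on FL is 49.4 from F and the perpendicular offset is √(67.1² − 49.4²) = 45.4. Taking the left-of-FL solution: E = (38.0, 52.9).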